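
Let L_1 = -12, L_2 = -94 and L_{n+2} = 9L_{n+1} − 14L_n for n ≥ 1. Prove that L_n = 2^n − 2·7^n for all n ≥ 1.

Base cases: L_1 = -12 and 2^1 − 2·7^1 = -12; L_2 = -94 and 2^2 − 2·7^2 = -94.
Assume L_j = 2^j − 2·7^j for all 1 ≤ j ≤ k, where k ≥ 2.
Then L_{k+1} = 9L_k − 14L_{k−1} = 9·(2^k − 2·7^k) − 14·(2^{k−1} − 2·7^{k−1}) = (9·2 − 14)2^{k−1} − 2·(9·7 − 14)7^{k−1} = 4·2^{k−1} − 98·7^{k−1} = 2^{k+1} − 2·7^{k+1}.
This completes the inductive step, so L_n = 2^n − 2·7^n for all n ≥ 1.

L_n = 2^n − 2·7^n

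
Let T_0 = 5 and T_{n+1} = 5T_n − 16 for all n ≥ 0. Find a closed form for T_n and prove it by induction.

Claim: T_n = 5^n + 4.

Base case: T_0 = 5, and 5^0 + 4 = 1 + 4 = 5.
Assume T_j = 5^j + 4 for some j ≥ 0.
Then T_{j+1} = 5T_j − 16 = 5·(5^j + 4) − 16 = 5^{j+1} + 20 − 16 = 5^{j+1} + 4.
Hence T_n = 5^n + 4 for every n ≥ 0, by induction.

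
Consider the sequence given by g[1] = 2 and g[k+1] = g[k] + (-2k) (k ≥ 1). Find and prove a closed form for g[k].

Claim: g[k] = -k^2 + k + 2.

Base case: g[1] = 2, and -1^2 + 1 + 2 = 2.
Assume g[j] = -j^2 + j + 2.
Then g[j+1] = g[j] + (-2j) = (-j^2 + j + 2) + (-2j) = -j^2 − j + 2,
and -(j+1)^2 + (j+1) + 2 = -j^2 − j + 2.
This completes the inductive step, so g[k] = -k^2 + k + 2 for all k ≥ 1.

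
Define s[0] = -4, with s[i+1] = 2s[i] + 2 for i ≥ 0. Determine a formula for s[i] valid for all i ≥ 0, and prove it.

Claim: s[i] = -2^{i+1} − 2.

Base case: s[0] = -4, and -2^{0+1} − 2 = -2 − 2 = -4.
Assume s[r] = -2^{r+1} − 2 for some r ≥ 0.
Then s[r+1] = 2s[r] + 2 = 2·(-2^{r+1} − 2) + 2 = -2^{r+2} − 4 + 2 = -2^{r+2} − 2.
Hence s[i] = -2^{i+1} − 2 for every i ≥ 0, by induction.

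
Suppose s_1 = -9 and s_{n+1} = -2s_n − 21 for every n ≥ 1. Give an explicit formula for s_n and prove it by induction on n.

Claim: s_n = (-2)^n − 7.

Base case: s_1 = -9, and (-2)^1 − 7 = -2 − 7 = -9.
Assume s_k = (-2)^k − 7 for some k ≥ 1.
Then s_{k+1} = -2s_k − 21 = -2·((-2)^k − 7) − 21 = -2·(-2)^k + 14 − 21 = (-2)^{k+1} − 7.
By induction, s_n = (-2)^n − 7 for all n ≥ 1.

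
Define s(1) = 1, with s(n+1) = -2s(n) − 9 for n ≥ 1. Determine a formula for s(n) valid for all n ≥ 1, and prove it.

Claim: s(n) = -2·(-2)^n − 3.

Base case: s(1) = 1, and -2·(-2)^1 − 3 = 4 − 3 = 1.
Assume s(k) = -2·(-2)^k − 3 for some k ≥ 1.
Then s(k+1) = -2s(k) − 9 = -2·(-2·(-2)^k − 3) − 9 = 4·(-2)^k + 6 − 9 = -2·(-2)^{k+1} − 3.
By induction, s(n) = -2·(-2)^n − 3 for all n ≥ 1.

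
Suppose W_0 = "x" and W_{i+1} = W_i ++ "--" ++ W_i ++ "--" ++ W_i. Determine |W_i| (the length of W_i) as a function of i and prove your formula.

Claim: |W_i| = 3^{i+1} − 2.

Base case: |W_0| = 1, and 3^{0+1} − 2 = 1.
Assume |W_k| = 3^{k+1} − 2.
Then |W_{k+1}| = 3|W_k| + 4 = 3(3^{k+1} − 2) + 4 = 3^{k+2} − 6 + 4 = 3^{k+2} − 2.
By induction, |W_i| = 3^{i+1} − 2 for all i ≥ 0.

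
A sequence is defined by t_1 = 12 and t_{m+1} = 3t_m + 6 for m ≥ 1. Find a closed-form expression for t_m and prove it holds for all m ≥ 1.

Claim: t_m = 5·3^m − 3.

Base case: t_1 = 12, and 5·3^1 − 3 = 15 − 3 = 12.
Assume t_j = 5·3^j − 3 for some j ≥ 1.
Then t_{j+1} = 3t_j + 6 = 3·(5·3^j − 3) + 6 = 15·3^j − 9 + 6 = 5·3^{j+1} − 3.
This completes the inductive step, so t_m = 5·3^m − 3 for all m ≥ 1.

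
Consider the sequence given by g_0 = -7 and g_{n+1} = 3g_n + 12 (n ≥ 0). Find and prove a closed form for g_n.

Claim: g_n = -3^n − 6.

Base case: g_0 = -7, and -3^0 − 6 = -1 − 6 = -7.
Assume g_m = -3^m − 6 for some m ≥ 0.
Then g_{m+1} = 3g_m + 12 = 3·(-3^m − 6) + 12 = -3^{m+1} − 18 + 12 = -3^{m+1} − 6.
This completes the inductive step, so g_n = -3^n − 6 for all n ≥ 0.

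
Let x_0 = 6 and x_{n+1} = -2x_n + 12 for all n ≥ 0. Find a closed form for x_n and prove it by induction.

Claim: x_n = 2·(-2)^n + 4.

Base case: x_0 = 6, and 2·(-2)^0 + 4 = 2 + 4 = 6.
Assume x_m = 2·(-2)^m + 4 for some m ≥ 0.
Then x_{m+1} = -2x_m + 12 = -2·(2·(-2)^m + 4) + 12 = -4·(-2)^m − 8 + 12 = 2·(-2)^{m+1} + 4.
This completes the inductive step, so x_n = 2·(-2)^n + 4 for all n ≥ 0.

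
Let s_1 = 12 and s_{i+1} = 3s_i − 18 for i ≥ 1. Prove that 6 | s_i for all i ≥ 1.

Base case: s_1 = 12 = 6·2, so 6 | s_1.
Assume 6 | s_k, so s_k = 6t for some integer t.
Then s_{k+1} = 3s_k − 18 = 3·(6t) − 18 = 6(3t − 3), so 6 | s_{k+1}.
By induction, 6 | s_i for all i ≥ 1.

6 | s_i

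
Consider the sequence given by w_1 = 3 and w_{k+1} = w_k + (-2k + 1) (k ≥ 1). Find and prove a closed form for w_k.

Claim: w_k = -k^2 + 2k + 2.

Base case: w_1 = 3, and -1^2 + 2·1 + 2 = 3.
Assume w_m = -m^2 + 2m + 2.
Then w_{m+1} = w_m + (-2m + 1) = (-m^2 + 2m + 2) + (-2m + 1) = -m^2 + 3,
and -(m+1)^2 + 2·(m+1) + 2 = -m^2 + 3.
Hence w_k = -k^2 + 2k + 2 for every k ≥ 1, by induction.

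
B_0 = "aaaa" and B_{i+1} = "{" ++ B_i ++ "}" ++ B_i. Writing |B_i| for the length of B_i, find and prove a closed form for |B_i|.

Claim: |B_i| = 6·2^i − 2.

Base case: |B_0| = 4, and 6·2^0 − 2 = 4.
Assume |B_j| = 6·2^j − 2.
Then |B_{j+1}| = 1 + |B_j| + 1 + |B_j| = 2|B_j| + 2 = 2(6·2^j − 2) + 2 = 6·2^{j+1} − 4 + 2 = 6·2^{j+1} − 2.
Hence |B_i| = 6·2^i − 2 for every i ≥ 0, by induction.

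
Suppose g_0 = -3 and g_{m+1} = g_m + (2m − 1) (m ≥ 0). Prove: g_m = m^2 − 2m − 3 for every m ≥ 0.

Base case: g_0 = -3, and 0^2 − 2·0 − 3 = -3.
Assume g_k = k^2 − 2k − 3.
Then g_{k+1} = g_k + (2k − 1) = (k^2 − 2k − 3) + (2k − 1) = k^2 − 4,
and (k+1)^2 − 2·(k+1) − 3 = k^2 − 4.
This completes the inductive step, so g_m = m^2 − 2m − 3 for all m ≥ 0.

g_m = m^2 − 2m − 3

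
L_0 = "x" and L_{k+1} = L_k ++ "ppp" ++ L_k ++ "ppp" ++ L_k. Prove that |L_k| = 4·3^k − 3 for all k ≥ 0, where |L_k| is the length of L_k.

Base case: |L_0| = 1, and 4·3^0 − 3 = 1.
Assume |L_m| = 4·3^m − 3.
Then |L_{m+1}| = 3|L_m| + 6 = 3(4·3^m − 3) + 6 = 4·3^{m+1} − 9 + 6 = 4·3^{m+1} − 3.
So the formula holds for m+1, and by induction |L_k| = 4·3^k − 3 for all k ≥ 0.

|L_k| = 4·3^k − 3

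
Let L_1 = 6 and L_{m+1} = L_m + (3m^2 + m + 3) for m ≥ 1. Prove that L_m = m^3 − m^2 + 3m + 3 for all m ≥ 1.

Base case: L_1 = 6, and 1^3 − 1^2 + 3·1 + 3 = 6.
Assume L_j = j^3 − j^2 + 3j + 3.
Then L_{j+1} = L_j + (3j^2 + j + 3) = (j^3 − j^2 + 3j + 3) + (3j^2 + j + 3) = j^3 + 2j^2 + 4j + 6,
and (j+1)^3 − (j+1)^2 + 3·(j+1) + 3 = j^3 + 2j^2 + 4j + 6.
This completes the inductive step, so L_m = m^3 − m^2 + 3m + 3 for all m ≥ 1.

L_m = m^3 − m^2 + 3m + 3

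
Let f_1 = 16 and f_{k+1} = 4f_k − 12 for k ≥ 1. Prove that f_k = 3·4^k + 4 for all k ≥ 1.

Base case: f_1 = 16, and 3·4^1 + 4 = 12 + 4 = 16.
Assume f_m = 3·4^m + 4 for some m ≥ 1.
Then f_{m+1} = 4f_m − 12 = 4·(3·4^m + 4) − 12 = 12·4^m + 16 − 12 = 3·4^{m+1} + 4.
So the formula holds for m+1, and by induction f_k = 3·4^k + 4 for all k ≥ 1.

f_k = 3·4^k + 4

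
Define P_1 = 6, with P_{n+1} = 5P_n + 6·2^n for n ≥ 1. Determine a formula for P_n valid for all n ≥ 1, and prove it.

Claim: P_n = 2·5^n − 2·2^n.

Base case: P_1 = 6, and 2·5^1 − 2·2^1 = 10 − 4 = 6.
Assume P_m = 2·5^m − 2·2^m for some m ≥ 1.
Then P_{m+1} = 5P_m + 6·2^m = 5·(2·5^m − 2·2^m) + 6·2^m = 2·5^{m+1} − 10·2^m + 6·2^m = 2·5^{m+1} − 4·2^m = 2·5^{m+1} − 2·2^{m+1}.
Hence P_n = 2·5^n − 2·2^n for every n ≥ 1, by induction.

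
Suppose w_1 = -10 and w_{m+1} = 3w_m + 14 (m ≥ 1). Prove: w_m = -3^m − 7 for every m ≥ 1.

Base case: w_1 = -10, and -3^1 − 7 = -3 − 7 = -10.
Assume w_j = -3^j − 7 for some j ≥ 1.
Then w_{j+1} = 3w_j + 14 = 3·(-3^j − 7) + 14 = -3^{j+1} − 21 + 14 = -3^{j+1} − 7.
So the formula holds for j+1, and by induction w_m = -3^m − 7 for all m ≥ 1.

w_m = -3^m − 7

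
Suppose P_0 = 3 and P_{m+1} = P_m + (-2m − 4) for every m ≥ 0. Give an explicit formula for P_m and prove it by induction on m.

Claim: P_m = -m^2 − 3m + 3.

Base case: P_0 = 3, and -0^2 − 3·0 + 3 = 3.
Assume P_r = -r^2 − 3r + 3.
Then P_{r+1} = P_r + (-2r − 4) = (-r^2 − 3r + 3) + (-2r − 4) = -r^2 − 5r − 1,
and -(r+1)^2 − 3·(r+1) + 3 = -r^2 − 5r − 1.
Hence P_m = -m^2 − 3m + 3 for every m ≥ 0, by induction.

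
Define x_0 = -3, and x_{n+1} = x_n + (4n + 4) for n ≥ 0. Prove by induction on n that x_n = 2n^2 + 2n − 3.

Base case: x_0 = -3, and 2·0^2 + 2·0 − 3 = -3.
Assume x_m = 2m^2 + 2m − 3.
Then x_{m+1} = x_m + (4m + 4) = (2m^2 + 2m − 3) + (4m + 4) = 2m^2 + 6m + 1,
and 2·(m+1)^2 + 2·(m+1) − 3 = 2m^2 + 6m + 1.
By induction, x_n = 2n^2 + 2n − 3 for all n ≥ 0.

x_n = 2n^2 + 2n − 3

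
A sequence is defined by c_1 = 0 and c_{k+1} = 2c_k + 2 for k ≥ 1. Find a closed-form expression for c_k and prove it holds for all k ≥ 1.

Claim: c_k = 2^k − 2.

Base case: c_1 = 0, and 2^1 − 2 = 2 − 2 = 0.
Assume c_m = 2^m − 2 for some m ≥ 1.
Then c_{m+1} = 2c_m + 2 = 2·(2^m − 2) + 2 = 2^{m+1} − 4 + 2 = 2^{m+1} − 2.
This completes the inductive step, so c_k = 2^k − 2 for all k ≥ 1.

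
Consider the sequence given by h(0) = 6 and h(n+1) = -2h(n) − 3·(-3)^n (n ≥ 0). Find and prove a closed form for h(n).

Claim: h(n) = 3·(-2)^n + 3·(-3)^n.

Base case: h(0) = 6, and 3·(-2)^0 + 3·(-3)^0 = 3 + 3 = 6.
Assume h(k) = 3·(-2)^k + 3·(-3)^k for some k ≥ 0.
Then h(k+1) = -2h(k) − 3·(-3)^k = -2·(3·(-2)^k + 3·(-3)^k) − 3·(-3)^k = 3·(-2)^{k+1} − 6·(-3)^k − 3·(-3)^k = 3·(-2)^{k+1} − 9·(-3)^k = 3·(-2)^{k+1} + 3·(-3)^{k+1}.
Hence h(n) = 3·(-2)^n + 3·(-3)^n for every n ≥ 0, by induction.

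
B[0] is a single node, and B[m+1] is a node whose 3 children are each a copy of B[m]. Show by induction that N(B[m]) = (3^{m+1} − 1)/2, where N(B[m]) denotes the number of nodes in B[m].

Base case: N(B[0]) = 1, and (3^{0+1} − 1)/2 = 1.
Assume N(B[k]) = (3^{k+1} − 1)/2.
Then N(B[k+1]) = 1 + 3N(B[k]) = 1 + 3·(3^{k+1} − 1)/2 = 1 + (3^{k+2} − 3)/2 = (2 + 3^{k+2} − 3)/2 = (3^{k+2} − 1)/2.
Hence N(B[m]) = (3^{m+1} − 1)/2 for every m ≥ 0, by induction.

N(B[m]) = (3^{m+1} − 1)/2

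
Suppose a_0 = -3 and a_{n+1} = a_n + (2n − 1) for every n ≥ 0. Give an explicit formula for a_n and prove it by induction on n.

Claim: a_n = n^2 − 2n − 3.

Base case: a_0 = -3, and 0^2 − 2·0 − 3 = -3.
Assume a_m = m^2 − 2m − 3.
Then a_{m+1} = a_m + (2m − 1) = (m^2 − 2m − 3) + (2m − 1) = m^2 − 4,
and (m+1)^2 − 2·(m+1) − 3 = m^2 − 4.
Hence a_n = n^2 − 2n − 3 for every n ≥ 0, by induction.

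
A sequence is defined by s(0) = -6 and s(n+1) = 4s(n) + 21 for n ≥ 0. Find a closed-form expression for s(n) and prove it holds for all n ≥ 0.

Claim: s(n) = 4^n − 7.

Base case: s(0) = -6, and 4^0 − 7 = 1 − 7 = -6.
Assume s(m) = 4^m − 7 for some m ≥ 0.
Then s(m+1) = 4s(m) + 21 = 4·(4^m − 7) + 21 = 4^{m+1} − 28 + 21 = 4^{m+1} − 7.
Hence s(n) = 4^n − 7 for every n ≥ 0, by induction.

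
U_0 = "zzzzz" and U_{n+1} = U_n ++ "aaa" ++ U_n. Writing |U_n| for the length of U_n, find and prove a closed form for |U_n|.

Claim: |U_n| = 2^{n+3} − 3.

Base case: |U_0| = 5, and 2^{0+3} − 3 = 5.
Assume |U_k| = 2^{k+3} − 3.
Then |U_{k+1}| = |U_k| + 3 + |U_k| = 2|U_k| + 3 = 2(2^{k+3} − 3) + 3 = 2^{k+1+3} − 6 + 3 = 2^{k+1+3} − 3.
This completes the inductive step, so |U_n| = 2^{n+3} − 3 for all n ≥ 0.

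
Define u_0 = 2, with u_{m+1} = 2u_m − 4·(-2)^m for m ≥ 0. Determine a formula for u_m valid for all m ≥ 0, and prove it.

Claim: u_m = 2^m + (-2)^m.

Base case: u_0 = 2, and 2^0 + (-2)^0 = 1 + 1 = 2.
Assume u_k = 2^k + (-2)^k for some k ≥ 0.
Then u_{k+1} = 2u_k − 4·(-2)^k = 2·(2^k + (-2)^k) − 4·(-2)^k = 2^{k+1} + 2·(-2)^k − 4·(-2)^k = 2^{k+1} − 2·(-2)^k = 2^{k+1} + (-2)^{k+1}.
Hence u_m = 2^m + (-2)^m for every m ≥ 0, by induction.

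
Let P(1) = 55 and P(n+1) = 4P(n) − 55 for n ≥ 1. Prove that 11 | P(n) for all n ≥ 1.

Base case: P(1) = 55 = 11·5, so 11 | P(1).
Assume 11 | P(r), so P(r) = 11t for some integer t.
Then P(r+1) = 4P(r) − 55 = 4·(11t) − 55 = 11(4t − 5), so 11 | P(r+1).
Hence 11 | P(n) for every n ≥ 1, by induction.

11 | P(n)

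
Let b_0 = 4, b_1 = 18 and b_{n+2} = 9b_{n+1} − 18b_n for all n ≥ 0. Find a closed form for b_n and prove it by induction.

Claim: b_n = 2·3^n + 2·6^n.

Base cases: b_0 = 4 and 2·3^0 + 2·6^0 = 4; b_1 = 18 and 2·3^1 + 2·6^1 = 18.
Assume b_i = 2·3^i + 2·6^i for all 0 ≤ i ≤ j, where j ≥ 1.
Then b_{j+1} = 9b_j − 18b_{j−1} = 9·(2·3^j + 2·6^j) − 18·(2·3^{j−1} + 2·6^{j−1}) = 2·(9·3 − 18)3^{j−1} + 2·(9·6 − 18)6^{j−1} = 18·3^{j−1} + 72·6^{j−1} = 2·3^{j+1} + 2·6^{j+1}.
This completes the inductive step, so b_n = 2·3^n + 2·6^n for all n ≥ 0.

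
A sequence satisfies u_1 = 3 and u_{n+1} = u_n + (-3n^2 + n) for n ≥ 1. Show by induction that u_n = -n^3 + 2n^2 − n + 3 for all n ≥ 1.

Base case: u_1 = 3, and -1^3 + 2·1^2 − 1 + 3 = 3.
Assume u_r = -r^3 + 2r^2 − r + 3.
Then u_{r+1} = u_r + (-3r^2 + r) = (-r^3 + 2r^2 − r + 3) + (-3r^2 + r) = -r^3 − r^2 + 3,
and -(r+1)^3 + 2·(r+1)^2 − (r+1) + 3 = -r^3 − r^2 + 3.
This completes the inductive step, so u_n = -n^3 + 2n^2 − n + 3 for all n ≥ 1.

u_n = -n^3 + 2n^2 − n + 3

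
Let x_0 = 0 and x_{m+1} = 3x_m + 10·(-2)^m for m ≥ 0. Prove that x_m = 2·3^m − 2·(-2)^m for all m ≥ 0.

Base case: x_0 = 0, and 2·3^0 − 2·(-2)^0 = 2 − 2 = 0.
Assume x_r = 2·3^r − 2·(-2)^r for some r ≥ 0.
Then x_{r+1} = 3x_r + 10·(-2)^r = 3·(2·3^r − 2·(-2)^r) + 10·(-2)^r = 2·3^{r+1} − 6·(-2)^r + 10·(-2)^r = 2·3^{r+1} + 4·(-2)^r = 2·3^{r+1} − 2·(-2)^{r+1}.
So the formula holds for r+1, and by induction x_m = 2·3^m − 2·(-2)^m for all m ≥ 0.

x_m = 2·3^m − 2·(-2)^m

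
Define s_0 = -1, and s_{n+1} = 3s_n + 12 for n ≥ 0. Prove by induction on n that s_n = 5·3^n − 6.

Base case: s_0 = -1, and 5·3^0 − 6 = 5 − 6 = -1.
Assume s_m = 5·3^m − 6 for some m ≥ 0.
Then s_{m+1} = 3s_m + 12 = 3·(5·3^m − 6) + 12 = 15·3^m − 18 + 12 = 5·3^{m+1} − 6.
So the formula holds for m+1, and by induction s_n = 5·3^n − 6 for all n ≥ 0.

s_n = 5·3^n − 6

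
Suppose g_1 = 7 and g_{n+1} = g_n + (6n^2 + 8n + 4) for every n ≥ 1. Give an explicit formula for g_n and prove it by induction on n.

Claim: g_n = 2n^3 + n^2 + n + 3.

Base case: g_1 = 7, and 2·1^3 + 1^2 + 1 + 3 = 7.
Assume g_j = 2j^3 + j^2 + j + 3.
Then g_{j+1} = g_j + (6j^2 + 8j + 4) = (2j^3 + j^2 + j + 3) + (6j^2 + 8j + 4) = 2j^3 + 7j^2 + 9j + 7,
and 2·(j+1)^3 + (j+1)^2 + (j+1) + 3 = 2j^3 + 7j^2 + 9j + 7.
This completes the inductive step, so g_n = 2n^3 + n^2 + n + 3 for all n ≥ 1.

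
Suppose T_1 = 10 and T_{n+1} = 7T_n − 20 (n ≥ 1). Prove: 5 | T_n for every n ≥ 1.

Base case: T_1 = 10 = 5·2, so 5 | T_1.
Assume 5 | T_m, so T_m = 5t for some integer t.
Then T_{m+1} = 7T_m − 20 = 7·(5t) − 20 = 5(7t − 4), so 5 | T_{m+1}.
By induction, 5 | T_n for all n ≥ 1.

5 | T_n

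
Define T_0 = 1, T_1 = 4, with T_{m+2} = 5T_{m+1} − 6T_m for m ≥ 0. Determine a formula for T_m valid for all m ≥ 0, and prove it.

Claim: T_m = 2·3^m − 2^m.

Base cases: T_0 = 1 and 2·3^0 − 2^0 = 1; T_1 = 4 and 2·3^1 − 2^1 = 4.
Assume T_i = 2·3^i − 2^i for all 0 ≤ i ≤ j, where j ≥ 1.
Then T_{j+1} = 5T_j − 6T_{j−1} = 5·(2·3^j − 2^j) − 6·(2·3^{j−1} − 2^{j−1}) = 2·(5·3 − 6)3^{j−1} − (5·2 − 6)2^{j−1} = 18·3^{j−1} − 4·2^{j−1} = 2·3^{j+1} − 2^{j+1}.
Hence T_m = 2·3^m − 2^m for every m ≥ 0, by strong induction.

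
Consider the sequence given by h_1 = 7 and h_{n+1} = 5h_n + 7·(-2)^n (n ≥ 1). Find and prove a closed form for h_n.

Claim: h_n = 5^n − (-2)^n.

Base case: h_1 = 7, and 5^1 − (-2)^1 = 5 + 2 = 7.
Assume h_m = 5^m − (-2)^m for some m ≥ 1.
Then h_{m+1} = 5h_m + 7·(-2)^m = 5·(5^m − (-2)^m) + 7·(-2)^m = 5^{m+1} − 5·(-2)^m + 7·(-2)^m = 5^{m+1} + 2·(-2)^m = 5^{m+1} − (-2)^{m+1}.
This completes the inductive step, so h_n = 5^n − (-2)^n for all n ≥ 1.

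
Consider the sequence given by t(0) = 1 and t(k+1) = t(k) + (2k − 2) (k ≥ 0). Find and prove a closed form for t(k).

Claim: t(k) = k^2 − 3k + 1.

Base case: t(0) = 1, and 0^2 − 3·0 + 1 = 1.
Assume t(m) = m^2 − 3m + 1.
Then t(m+1) = t(m) + (2m − 2) = (m^2 − 3m + 1) + (2m − 2) = m^2 − m − 1,
and (m+1)^2 − 3·(m+1) + 1 = m^2 − m − 1.
By induction, t(k) = k^2 − 3k + 1 for all k ≥ 0.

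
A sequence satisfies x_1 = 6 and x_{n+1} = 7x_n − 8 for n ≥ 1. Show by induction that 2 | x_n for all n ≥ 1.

Base case: x_1 = 6 = 2·3, so 2 | x_1.
Assume 2 | x_j, so x_j = 2t for some integer t.
Then x_{j+1} = 7x_j − 8 = 7·(2t) − 8 = 2(7t − 4), so 2 | x_{j+1}.
By induction, 2 | x_n for all n ≥ 1.

2 | x_n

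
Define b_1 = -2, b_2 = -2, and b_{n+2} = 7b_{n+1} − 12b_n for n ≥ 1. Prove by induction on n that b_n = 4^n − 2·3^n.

Base cases: b_1 = -2 and 4^1 − 2·3^1 = -2; b_2 = -2 and 4^2 − 2·3^2 = -2.
Assume b_i = 4^i − 2·3^i for all 1 ≤ i ≤ j, where j ≥ 2.
Then b_{j+1} = 7b_j − 12b_{j−1} = 7·(4^j − 2·3^j) − 12·(4^{j−1} − 2·3^{j−1}) = (7·4 − 12)4^{j−1} − 2·(7·3 − 12)3^{j−1} = 16·4^{j−1} − 18·3^{j−1} = 4^{j+1} − 2·3^{j+1}.
This completes the inductive step, so b_n = 4^n − 2·3^n for all n ≥ 1.

b_n = 4^n − 2·3^n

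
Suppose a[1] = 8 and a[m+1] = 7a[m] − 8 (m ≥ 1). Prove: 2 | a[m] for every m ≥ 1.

Base case: a[1] = 8 = 2·4, so 2 | a[1].
Assume 2 | a[k], so a[k] = 2t for some integer t.
Then a[k+1] = 7a[k] − 8 = 7·(2t) − 8 = 2(7t − 4), so 2 | a[k+1].
By induction, 2 | a[m] for all m ≥ 1.

2 | a[m]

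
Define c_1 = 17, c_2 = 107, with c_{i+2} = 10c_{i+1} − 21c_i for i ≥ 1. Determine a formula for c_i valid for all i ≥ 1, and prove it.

Claim: c_i = 3^i + 2·7^i.

Base cases: c_1 = 17 and 3^1 + 2·7^1 = 17; c_2 = 107 and 3^2 + 2·7^2 = 107.
Assume c_j = 3^j + 2·7^j for all 1 ≤ j ≤ k, where k ≥ 2.
Then c_{k+1} = 10c_k − 21c_{k−1} = 10·(3^k + 2·7^k) − 21·(3^{k−1} + 2·7^{k−1}) = (10·3 − 21)3^{k−1} + 2·(10·7 − 21)7^{k−1} = 9·3^{k−1} + 98·7^{k−1} = 3^{k+1} + 2·7^{k+1}.
So the formula holds for k+1, and by strong induction c_i = 3^i + 2·7^i for all i ≥ 1.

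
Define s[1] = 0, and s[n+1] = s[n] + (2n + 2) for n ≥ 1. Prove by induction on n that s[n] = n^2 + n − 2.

Base case: s[1] = 0, and 1^2 + 1 − 2 = 0.
Assume s[j] = j^2 + j − 2.
Then s[j+1] = s[j] + (2j + 2) = (j^2 + j − 2) + (2j + 2) = j^2 + 3j,
and (j+1)^2 + (j+1) − 2 = j^2 + 3j.
Hence s[n] = n^2 + n − 2 for every n ≥ 1, by induction.

s[n] = n^2 + n − 2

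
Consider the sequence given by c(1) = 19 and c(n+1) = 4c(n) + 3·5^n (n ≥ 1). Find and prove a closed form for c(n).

Claim: c(n) = 4^n + 3·5^n.

Base case: c(1) = 19, and 4^1 + 3·5^1 = 4 + 15 = 19.
Assume c(r) = 4^r + 3·5^r for some r ≥ 1.
Then c(r+1) = 4c(r) + 3·5^r = 4·(4^r + 3·5^r) + 3·5^r = 4^{r+1} + 12·5^r + 3·5^r = 4^{r+1} + 15·5^r = 4^{r+1} + 3·5^{r+1}.
So the formula holds for r+1, and by induction c(n) = 4^n + 3·5^n for all n ≥ 1.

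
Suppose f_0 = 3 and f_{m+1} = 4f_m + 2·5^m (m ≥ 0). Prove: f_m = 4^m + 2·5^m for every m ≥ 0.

Base case: f_0 = 3, and 4^0 + 2·5^0 = 1 + 2 = 3.
Assume f_r = 4^r + 2·5^r for some r ≥ 0.
Then f_{r+1} = 4f_r + 2·5^r = 4·(4^r + 2·5^r) + 2·5^r = 4^{r+1} + 8·5^r + 2·5^r = 4^{r+1} + 10·5^r = 4^{r+1} + 2·5^{r+1}.
Hence f_m = 4^m + 2·5^m for every m ≥ 0, by induction.

f_m = 4^m + 2·5^m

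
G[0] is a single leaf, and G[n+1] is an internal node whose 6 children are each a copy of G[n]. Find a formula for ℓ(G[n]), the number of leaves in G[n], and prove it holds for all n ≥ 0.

Claim: ℓ(G[n]) = 6^n.

Base case: ℓ(G[0]) = 1, and 6^0 = 1.
Assume ℓ(G[m]) = 6^m.
Then ℓ(G[m+1]) = 6·ℓ(G[m]) = 6·6^m = 6^{m+1}.
This completes the inductive step, so ℓ(G[n]) = 6^n for all n ≥ 0.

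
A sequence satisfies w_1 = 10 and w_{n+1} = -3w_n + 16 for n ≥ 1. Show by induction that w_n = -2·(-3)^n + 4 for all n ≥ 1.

Base case: w_1 = 10, and -2·(-3)^1 + 4 = 6 + 4 = 10.
Assume w_m = -2·(-3)^m + 4 for some m ≥ 1.
Then w_{m+1} = -3w_m + 16 = -3·(-2·(-3)^m + 4) + 16 = 6·(-3)^m − 12 + 16 = -2·(-3)^{m+1} + 4.
This completes the inductive step, so w_n = -2·(-3)^n + 4 for all n ≥ 1.

w_n = -2·(-3)^n + 4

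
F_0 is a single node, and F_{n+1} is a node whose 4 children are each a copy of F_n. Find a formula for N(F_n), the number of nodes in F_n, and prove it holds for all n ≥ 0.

Claim: N(F_n) = (4^{n+1} − 1)/3.

Base case: N(F_0) = 1, and (4^{0+1} − 1)/3 = 1.
Assume N(F_m) = (4^{m+1} − 1)/3.
Then N(F_{m+1}) = 1 + 4N(F_m) = 1 + 4·(4^{m+1} − 1)/3 = 1 + (4^{m+2} − 4)/3 = (3 + 4^{m+2} − 4)/3 = (4^{m+2} − 1)/3.
Hence N(F_n) = (4^{n+1} − 1)/3 for every n ≥ 0, by induction.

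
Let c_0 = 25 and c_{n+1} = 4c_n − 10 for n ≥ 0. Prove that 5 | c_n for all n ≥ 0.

Base case: c_0 = 25 = 5·5, so 5 | c_0.
Assume 5 | c_j, so c_j = 5t for some integer t.
Then c_{j+1} = 4c_j − 10 = 4·(5t) − 10 = 5(4t − 2), so 5 | c_{j+1}.
So the property holds for j+1, and by induction 5 | c_n for all n ≥ 0.

5 | c_n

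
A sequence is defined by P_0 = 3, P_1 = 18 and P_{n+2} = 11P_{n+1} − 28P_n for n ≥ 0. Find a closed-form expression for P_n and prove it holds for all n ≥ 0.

Claim: P_n = 2·7^n + 4^n.

Base cases: P_0 = 3 and 2·7^0 + 4^0 = 3; P_1 = 18 and 2·7^1 + 4^1 = 18.
Assume P_j = 2·7^j + 4^j for all 0 ≤ j ≤ r, where r ≥ 1.
Then P_{r+1} = 11P_r − 28P_{r−1} = 11·(2·7^r + 4^r) − 28·(2·7^{r−1} + 4^{r−1}) = 2·(11·7 − 28)7^{r−1} + (11·4 − 28)4^{r−1} = 98·7^{r−1} + 16·4^{r−1} = 2·7^{r+1} + 4^{r+1}.
So the formula holds for r+1, and by strong induction P_n = 2·7^n + 4^n for all n ≥ 0.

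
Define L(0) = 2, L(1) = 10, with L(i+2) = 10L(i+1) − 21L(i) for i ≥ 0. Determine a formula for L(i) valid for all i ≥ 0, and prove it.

Claim: L(i) = 7^i + 3^i.

Base cases: L(0) = 2 and 7^0 + 3^0 = 2; L(1) = 10 and 7^1 + 3^1 = 10.
Assume L(t) = 7^t + 3^t for all 0 ≤ t ≤ j, where j ≥ 1.
Then L(j+1) = 10L(j) − 21L(j−1) = 10·(7^j + 3^j) − 21·(7^{j−1} + 3^{j−1}) = (10·7 − 21)7^{j−1} + (10·3 − 21)3^{j−1} = 49·7^{j−1} + 9·3^{j−1} = 7^{j+1} + 3^{j+1}.
So the formula holds for j+1, and by strong induction L(i) = 7^i + 3^i for all i ≥ 0.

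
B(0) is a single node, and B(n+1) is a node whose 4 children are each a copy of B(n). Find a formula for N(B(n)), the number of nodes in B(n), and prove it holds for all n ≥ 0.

Claim: N(B(n)) = (4^{n+1} − 1)/3.

Base case: N(B(0)) = 1, and (4^{0+1} − 1)/3 = 1.
Assume N(B(r)) = (4^{r+1} − 1)/3.
Then N(B(r+1)) = 1 + 4N(B(r)) = 1 + 4·(4^{r+1} − 1)/3 = 1 + (4^{r+2} − 4)/3 = (3 + 4^{r+2} − 4)/3 = (4^{r+2} − 1)/3.
This completes the inductive step, so N(B(n)) = (4^{n+1} − 1)/3 for all n ≥ 0.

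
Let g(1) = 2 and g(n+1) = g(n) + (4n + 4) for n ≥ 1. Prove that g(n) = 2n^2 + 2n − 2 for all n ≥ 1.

Base case: g(1) = 2, and 2·1^2 + 2·1 − 2 = 2.
Assume g(m) = 2m^2 + 2m − 2.
Then g(m+1) = g(m) + (4m + 4) = (2m^2 + 2m − 2) + (4m + 4) = 2m^2 + 6m + 2,
and 2·(m+1)^2 + 2·(m+1) − 2 = 2m^2 + 6m + 2.
Hence g(n) = 2n^2 + 2n − 2 for every n ≥ 1, by induction.

g(n) = 2n^2 + 2n − 2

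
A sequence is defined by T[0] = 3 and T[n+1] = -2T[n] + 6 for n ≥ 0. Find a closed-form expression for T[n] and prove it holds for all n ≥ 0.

Claim: T[n] = (-2)^n + 2.

Base case: T[0] = 3, and (-2)^0 + 2 = 1 + 2 = 3.
Assume T[j] = (-2)^j + 2 for some j ≥ 0.
Then T[j+1] = -2T[j] + 6 = -2·((-2)^j + 2) + 6 = -2·(-2)^j − 4 + 6 = (-2)^{j+1} + 2.
By induction, T[n] = (-2)^n + 2 for all n ≥ 0.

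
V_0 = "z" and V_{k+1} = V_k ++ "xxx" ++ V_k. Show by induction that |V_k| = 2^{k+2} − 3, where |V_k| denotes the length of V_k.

Base case: |V_0| = 1, and 2^{0+2} − 3 = 1.
Assume |V_j| = 2^{j+2} − 3.
Then |V_{j+1}| = |V_j| + 3 + |V_j| = 2|V_j| + 3 = 2(2^{j+2} − 3) + 3 = 2^{j+3} − 6 + 3 = 2^{j+3} − 3.
So the formula holds for j+1, and by induction |V_k| = 2^{k+2} − 3 for all k ≥ 0.

|V_k| = 2^{k+2} − 3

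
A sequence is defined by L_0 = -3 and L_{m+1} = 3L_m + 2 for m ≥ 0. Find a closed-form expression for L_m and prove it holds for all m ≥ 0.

Claim: L_m = -2·3^m − 1.

Base case: L_0 = -3, and -2·3^0 − 1 = -2 − 1 = -3.
Assume L_k = -2·3^k − 1 for some k ≥ 0.
Then L_{k+1} = 3L_k + 2 = 3·(-2·3^k − 1) + 2 = -6·3^k − 3 + 2 = -2·3^{k+1} − 1.
This completes the inductive step, so L_m = -2·3^m − 1 for all m ≥ 0.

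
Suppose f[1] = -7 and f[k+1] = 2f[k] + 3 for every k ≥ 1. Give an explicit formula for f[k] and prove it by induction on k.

Claim: f[k] = -2^{k+1} − 3.

Base case: f[1] = -7, and -2^{1+1} − 3 = -4 − 3 = -7.
Assume f[m] = -2^{m+1} − 3 for some m ≥ 1.
Then f[m+1] = 2f[m] + 3 = 2·(-2^{m+1} − 3) + 3 = -2^{m+2} − 6 + 3 = -2^{m+2} − 3.
This completes the inductive step, so f[k] = -2^{k+1} − 3 for all k ≥ 1.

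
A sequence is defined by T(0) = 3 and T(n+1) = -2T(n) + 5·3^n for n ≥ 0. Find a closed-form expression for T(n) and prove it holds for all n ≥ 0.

Claim: T(n) = 2·(-2)^n + 3^n.

Base case: T(0) = 3, and 2·(-2)^0 + 3^0 = 2 + 1 = 3.
Assume T(j) = 2·(-2)^j + 3^j for some j ≥ 0.
Then T(j+1) = -2T(j) + 5·3^j = -2·(2·(-2)^j + 3^j) + 5·3^j = 2·(-2)^{j+1} − 2·3^j + 5·3^j = 2·(-2)^{j+1} + 3·3^j = 2·(-2)^{j+1} + 3^{j+1}.
So the formula holds for j+1, and by induction T(n) = 2·(-2)^n + 3^n for all n ≥ 0.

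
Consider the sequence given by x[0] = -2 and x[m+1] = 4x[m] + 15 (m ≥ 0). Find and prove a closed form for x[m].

Claim: x[m] = 3·4^m − 5.

Base case: x[0] = -2, and 3·4^0 − 5 = 3 − 5 = -2.
Assume x[r] = 3·4^r − 5 for some r ≥ 0.
Then x[r+1] = 4x[r] + 15 = 4·(3·4^r − 5) + 15 = 12·4^r − 20 + 15 = 3·4^{r+1} − 5.
By induction, x[m] = 3·4^m − 5 for all m ≥ 0.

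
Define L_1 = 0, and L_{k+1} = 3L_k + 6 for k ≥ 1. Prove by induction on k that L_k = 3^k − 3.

Base case: L_1 = 0, and 3^1 − 3 = 3 − 3 = 0.
Assume L_r = 3^r − 3 for some r ≥ 1.
Then L_{r+1} = 3L_r + 6 = 3·(3^r − 3) + 6 = 3^{r+1} − 9 + 6 = 3^{r+1} − 3.
By induction, L_k = 3^k − 3 for all k ≥ 1.

L_k = 3^k − 3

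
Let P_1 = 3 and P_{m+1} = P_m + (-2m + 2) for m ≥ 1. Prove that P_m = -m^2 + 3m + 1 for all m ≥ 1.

Base case: P_1 = 3, and -1^2 + 3·1 + 1 = 3.
Assume P_k = -k^2 + 3k + 1.
Then P_{k+1} = P_k + (-2k + 2) = (-k^2 + 3k + 1) + (-2k + 2) = -k^2 + k + 3,
and -(k+1)^2 + 3·(k+1) + 1 = -k^2 + k + 3.
By induction, P_m = -m^2 + 3m + 1 for all m ≥ 1.

P_m = -m^2 + 3m + 1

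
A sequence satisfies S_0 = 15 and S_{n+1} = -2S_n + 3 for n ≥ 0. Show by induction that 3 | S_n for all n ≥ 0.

Base case: S_0 = 15 = 3·5, so 3 | S_0.
Assume 3 | S_m, so S_m = 3t for some integer t.
Then S_{m+1} = -2S_m + 3 = -2·(3t) + 3 = 3(-2t + 1), so 3 | S_{m+1}.
This completes the inductive step, so 3 | S_n for all n ≥ 0.

3 | S_n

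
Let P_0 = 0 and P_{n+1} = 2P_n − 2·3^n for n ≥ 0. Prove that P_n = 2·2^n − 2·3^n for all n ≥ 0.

Base case: P_0 = 0, and 2·2^0 − 2·3^0 = 2 − 2 = 0.
Assume P_j = 2·2^j − 2·3^j for some j ≥ 0.
Then P_{j+1} = 2P_j − 2·3^j = 2·(2·2^j − 2·3^j) − 2·3^j = 2·2^{j+1} − 4·3^j − 2·3^j = 2·2^{j+1} − 6·3^j = 2·2^{j+1} − 2·3^{j+1}.
This completes the inductive step, so P_n = 2·2^n − 2·3^n for all n ≥ 0.

P_n = 2·2^n − 2·3^n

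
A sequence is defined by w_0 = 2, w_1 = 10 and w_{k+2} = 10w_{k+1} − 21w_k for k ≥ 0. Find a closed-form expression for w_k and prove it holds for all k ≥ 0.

Claim: w_k = 3^k + 7^k.

Base cases: w_0 = 2 and 3^0 + 7^0 = 2; w_1 = 10 and 3^1 + 7^1 = 10.
Assume w_j = 3^j + 7^j for all 0 ≤ j ≤ r, where r ≥ 1.
Then w_{r+1} = 10w_r − 21w_{r−1} = 10·(3^r + 7^r) − 21·(3^{r−1} + 7^{r−1}) = (10·3 − 21)3^{r−1} + (10·7 − 21)7^{r−1} = 9·3^{r−1} + 49·7^{r−1} = 3^{r+1} + 7^{r+1}.
So the formula holds for r+1, and by strong induction w_k = 3^k + 7^k for all k ≥ 0.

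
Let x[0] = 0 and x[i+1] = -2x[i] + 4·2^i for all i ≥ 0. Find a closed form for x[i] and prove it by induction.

Claim: x[i] = -(-2)^i + 2^i.

Base case: x[0] = 0, and -(-2)^0 + 2^0 = -1 + 1 = 0.
Assume x[k] = -(-2)^k + 2^k for some k ≥ 0.
Then x[k+1] = -2x[k] + 4·2^k = -2·(-(-2)^k + 2^k) + 4·2^k = -(-2)^{k+1} − 2·2^k + 4·2^k = -(-2)^{k+1} + 2·2^k = -(-2)^{k+1} + 2^{k+1}.
By induction, x[i] = -(-2)^i + 2^i for all i ≥ 0.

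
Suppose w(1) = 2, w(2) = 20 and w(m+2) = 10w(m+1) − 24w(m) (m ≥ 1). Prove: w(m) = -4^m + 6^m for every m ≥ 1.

Base cases: w(1) = 2 and -4^1 + 6^1 = 2; w(2) = 20 and -4^2 + 6^2 = 20.
Assume w(i) = -4^i + 6^i for all 1 ≤ i ≤ j, where j ≥ 2.
Then w(j+1) = 10w(j) − 24w(j−1) = 10·(-4^j + 6^j) − 24·(-4^{j−1} + 6^{j−1}) = -(10·4 − 24)4^{j−1} + (10·6 − 24)6^{j−1} = -16·4^{j−1} + 36·6^{j−1} = -4^{j+1} + 6^{j+1}.
This completes the inductive step, so w(m) = -4^m + 6^m for all m ≥ 1.

w(m) = -4^m + 6^m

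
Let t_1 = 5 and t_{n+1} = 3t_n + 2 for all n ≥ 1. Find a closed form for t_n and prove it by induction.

Claim: t_n = 2·3^n − 1.

Base case: t_1 = 5, and 2·3^1 − 1 = 6 − 1 = 5.
Assume t_r = 2·3^r − 1 for some r ≥ 1.
Then t_{r+1} = 3t_r + 2 = 3·(2·3^r − 1) + 2 = 6·3^r − 3 + 2 = 2·3^{r+1} − 1.
So the formula holds for r+1, and by induction t_n = 2·3^n − 1 for all n ≥ 1.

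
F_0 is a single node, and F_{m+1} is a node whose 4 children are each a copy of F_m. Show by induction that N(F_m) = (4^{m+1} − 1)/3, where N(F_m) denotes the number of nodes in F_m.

Base case: N(F_0) = 1, and (4^{0+1} − 1)/3 = 1.
Assume N(F_r) = (4^{r+1} − 1)/3.
Then N(F_{r+1}) = 1 + 4N(F_r) = 1 + 4·(4^{r+1} − 1)/3 = 1 + (4^{r+2} − 4)/3 = (3 + 4^{r+2} − 4)/3 = (4^{r+2} − 1)/3.
This completes the inductive step, so N(F_m) = (4^{m+1} − 1)/3 for all m ≥ 0.

N(F_m) = (4^{m+1} − 1)/3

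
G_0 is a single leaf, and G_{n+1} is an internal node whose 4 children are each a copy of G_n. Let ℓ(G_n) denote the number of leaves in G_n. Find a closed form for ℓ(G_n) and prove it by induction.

Claim: ℓ(G_n) = 4^n.

Base case: ℓ(G_0) = 1, and 4^0 = 1.
Assume ℓ(G_r) = 4^r.
Then ℓ(G_{r+1}) = 4·ℓ(G_r) = 4·4^r = 4^{r+1}.
By induction, ℓ(G_n) = 4^n for all n ≥ 0.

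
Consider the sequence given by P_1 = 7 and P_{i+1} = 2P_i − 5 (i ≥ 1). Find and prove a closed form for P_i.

Claim: P_i = 2^i + 5.

Base case: P_1 = 7, and 2^1 + 5 = 2 + 5 = 7.
Assume P_m = 2^m + 5 for some m ≥ 1.
Then P_{m+1} = 2P_m − 5 = 2·(2^m + 5) − 5 = 2^{m+1} + 10 − 5 = 2^{m+1} + 5.
This completes the inductive step, so P_i = 2^i + 5 for all i ≥ 1.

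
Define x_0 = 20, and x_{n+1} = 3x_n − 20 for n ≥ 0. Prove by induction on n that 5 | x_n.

Base case: x_0 = 20 = 5·4, so 5 | x_0.
Assume 5 | x_m, so x_m = 5t for some integer t.
Then x_{m+1} = 3x_m − 20 = 3·(5t) − 20 = 5(3t − 4), so 5 | x_{m+1}.
Hence 5 | x_n for every n ≥ 0, by induction.

5 | x_n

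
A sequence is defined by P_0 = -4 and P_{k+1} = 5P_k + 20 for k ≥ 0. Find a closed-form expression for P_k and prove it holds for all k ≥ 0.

Claim: P_k = 5^k − 5.

Base case: P_0 = -4, and 5^0 − 5 = 1 − 5 = -4.
Assume P_m = 5^m − 5 for some m ≥ 0.
Then P_{m+1} = 5P_m + 20 = 5·(5^m − 5) + 20 = 5^{m+1} − 25 + 20 = 5^{m+1} − 5.
Hence P_k = 5^k − 5 for every k ≥ 0, by induction.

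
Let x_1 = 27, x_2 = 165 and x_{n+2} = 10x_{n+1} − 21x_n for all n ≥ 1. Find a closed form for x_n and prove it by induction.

Claim: x_n = 3·7^n + 2·3^n.

Base cases: x_1 = 27 and 3·7^1 + 2·3^1 = 27; x_2 = 165 and 3·7^2 + 2·3^2 = 165.
Assume x_i = 3·7^i + 2·3^i for all 1 ≤ i ≤ j, where j ≥ 2.
Then x_{j+1} = 10x_j − 21x_{j−1} = 10·(3·7^j + 2·3^j) − 21·(3·7^{j−1} + 2·3^{j−1}) = 3·(10·7 − 21)7^{j−1} + 2·(10·3 − 21)3^{j−1} = 147·7^{j−1} + 18·3^{j−1} = 3·7^{j+1} + 2·3^{j+1}.
By strong induction, x_n = 3·7^n + 2·3^n for all n ≥ 1.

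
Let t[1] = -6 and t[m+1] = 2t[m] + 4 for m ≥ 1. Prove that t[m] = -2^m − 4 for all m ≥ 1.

Base case: t[1] = -6, and -2^1 − 4 = -2 − 4 = -6.
Assume t[r] = -2^r − 4 for some r ≥ 1.
Then t[r+1] = 2t[r] + 4 = 2·(-2^r − 4) + 4 = -2^{r+1} − 8 + 4 = -2^{r+1} − 4.
So the formula holds for r+1, and by induction t[m] = -2^m − 4 for all m ≥ 1.

t[m] = -2^m − 4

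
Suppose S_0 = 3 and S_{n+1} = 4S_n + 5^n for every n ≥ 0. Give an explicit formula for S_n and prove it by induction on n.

Claim: S_n = 2·4^n + 5^n.

Base case: S_0 = 3, and 2·4^0 + 5^0 = 2 + 1 = 3.
Assume S_m = 2·4^m + 5^m for some m ≥ 0.
Then S_{m+1} = 4S_m + 5^m = 4·(2·4^m + 5^m) + 5^m = 2·4^{m+1} + 4·5^m + 5^m = 2·4^{m+1} + 5·5^m = 2·4^{m+1} + 5^{m+1}.
By induction, S_n = 2·4^n + 5^n for all n ≥ 0.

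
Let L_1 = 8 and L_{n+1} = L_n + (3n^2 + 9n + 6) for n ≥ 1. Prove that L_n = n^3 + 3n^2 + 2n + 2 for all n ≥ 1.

Base case: L_1 = 8, and 1^3 + 3·1^2 + 2·1 + 2 = 8.
Assume L_r = r^3 + 3r^2 + 2r + 2.
Then L_{r+1} = L_r + (3r^2 + 9r + 6) = (r^3 + 3r^2 + 2r + 2) + (3r^2 + 9r + 6) = r^3 + 6r^2 + 11r + 8,
and (r+1)^3 + 3·(r+1)^2 + 2·(r+1) + 2 = r^3 + 6r^2 + 11r + 8.
Hence L_n = n^3 + 3n^2 + 2n + 2 for every n ≥ 1, by induction.

L_n = n^3 + 3n^2 + 2n + 2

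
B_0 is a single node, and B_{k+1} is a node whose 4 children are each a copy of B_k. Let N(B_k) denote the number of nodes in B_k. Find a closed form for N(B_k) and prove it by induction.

Claim: N(B_k) = (4^{k+1} − 1)/3.

Base case: N(B_0) = 1, and (4^{0+1} − 1)/3 = 1.
Assume N(B_m) = (4^{m+1} − 1)/3.
Then N(B_{m+1}) = 1 + 4N(B_m) = 1 + 4·(4^{m+1} − 1)/3 = 1 + (4^{m+2} − 4)/3 = (3 + 4^{m+2} − 4)/3 = (4^{m+2} − 1)/3.
By induction, N(B_k) = (4^{k+1} − 1)/3 for all k ≥ 0.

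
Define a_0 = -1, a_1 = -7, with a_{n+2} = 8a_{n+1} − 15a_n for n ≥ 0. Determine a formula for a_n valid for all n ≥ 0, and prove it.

Claim: a_n = 3^n − 2·5^n.

Base cases: a_0 = -1 and 3^0 − 2·5^0 = -1; a_1 = -7 and 3^1 − 2·5^1 = -7.
Assume a_j = 3^j − 2·5^j for all 0 ≤ j ≤ m, where m ≥ 1.
Then a_{m+1} = 8a_m − 15a_{m−1} = 8·(3^m − 2·5^m) − 15·(3^{m−1} − 2·5^{m−1}) = (8·3 − 15)3^{m−1} − 2·(8·5 − 15)5^{m−1} = 9·3^{m−1} − 50·5^{m−1} = 3^{m+1} − 2·5^{m+1}.
Hence a_n = 3^n − 2·5^n for every n ≥ 0, by strong induction.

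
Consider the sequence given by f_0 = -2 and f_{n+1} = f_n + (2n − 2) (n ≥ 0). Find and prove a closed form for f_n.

Claim: f_n = n^2 − 3n − 2.

Base case: f_0 = -2, and 0^2 − 3·0 − 2 = -2.
Assume f_r = r^2 − 3r − 2.
Then f_{r+1} = f_r + (2r − 2) = (r^2 − 3r − 2) + (2r − 2) = r^2 − r − 4,
and (r+1)^2 − 3·(r+1) − 2 = r^2 − r − 4.
Hence f_n = n^2 − 3n − 2 for every n ≥ 0, by induction.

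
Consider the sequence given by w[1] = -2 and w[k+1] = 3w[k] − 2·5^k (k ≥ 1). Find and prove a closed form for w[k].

Claim: w[k] = 3^k − 5^k.

Base case: w[1] = -2, and 3^1 − 5^1 = 3 − 5 = -2.
Assume w[r] = 3^r − 5^r for some r ≥ 1.
Then w[r+1] = 3w[r] − 2·5^r = 3·(3^r − 5^r) − 2·5^r = 3^{r+1} − 3·5^r − 2·5^r = 3^{r+1} − 5·5^r = 3^{r+1} − 5^{r+1}.
By induction, w[k] = 3^k − 5^k for all k ≥ 1.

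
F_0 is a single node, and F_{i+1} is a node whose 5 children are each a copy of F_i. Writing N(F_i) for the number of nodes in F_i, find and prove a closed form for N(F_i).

Claim: N(F_i) = (5^{i+1} − 1)/4.

Base case: N(F_0) = 1, and (5^{0+1} − 1)/4 = 1.
Assume N(F_r) = (5^{r+1} − 1)/4.
Then N(F_{r+1}) = 1 + 5N(F_r) = 1 + 5·(5^{r+1} − 1)/4 = 1 + (5^{r+2} − 5)/4 = (4 + 5^{r+2} − 5)/4 = (5^{r+2} − 1)/4.
By induction, N(F_i) = (5^{i+1} − 1)/4 for all i ≥ 0.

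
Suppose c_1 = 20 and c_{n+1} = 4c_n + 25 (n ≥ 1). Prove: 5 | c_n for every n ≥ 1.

Base case: c_1 = 20 = 5·4, so 5 | c_1.
Assume 5 | c_j, so c_j = 5t for some integer t.
Then c_{j+1} = 4c_j + 25 = 4·(5t) + 25 = 5(4t + 5), so 5 | c_{j+1}.
By induction, 5 | c_n for all n ≥ 1.

5 | c_n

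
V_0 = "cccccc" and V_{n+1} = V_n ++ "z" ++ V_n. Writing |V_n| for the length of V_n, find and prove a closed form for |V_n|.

Claim: |V_n| = 7·2^n − 1.

Base case: |V_0| = 6, and 7·2^0 − 1 = 6.
Assume |V_k| = 7·2^k − 1.
Then |V_{k+1}| = |V_k| + 1 + |V_k| = 2|V_k| + 1 = 2(7·2^k − 1) + 1 = 7·2^{k+1} − 2 + 1 = 7·2^{k+1} − 1.
This completes the inductive step, so |V_n| = 7·2^n − 1 for all n ≥ 0.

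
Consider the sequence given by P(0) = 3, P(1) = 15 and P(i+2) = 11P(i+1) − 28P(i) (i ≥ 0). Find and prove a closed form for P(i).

Claim: P(i) = 2·4^i + 7^i.

Base cases: P(0) = 3 and 2·4^0 + 7^0 = 3; P(1) = 15 and 2·4^1 + 7^1 = 15.
Assume P(j) = 2·4^j + 7^j for all 0 ≤ j ≤ k, where k ≥ 1.
Then P(k+1) = 11P(k) − 28P(k−1) = 11·(2·4^k + 7^k) − 28·(2·4^{k−1} + 7^{k−1}) = 2·(11·4 − 28)4^{k−1} + (11·7 − 28)7^{k−1} = 32·4^{k−1} + 49·7^{k−1} = 2·4^{k+1} + 7^{k+1}.
This completes the inductive step, so P(i) = 2·4^i + 7^i for all i ≥ 0.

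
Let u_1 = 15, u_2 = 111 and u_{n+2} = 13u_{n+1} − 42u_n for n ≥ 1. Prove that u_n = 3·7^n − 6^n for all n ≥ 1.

Base cases: u_1 = 15 and 3·7^1 − 6^1 = 15; u_2 = 111 and 3·7^2 − 6^2 = 111.
Assume u_j = 3·7^j − 6^j for all 1 ≤ j ≤ m, where m ≥ 2.
Then u_{m+1} = 13u_m − 42u_{m−1} = 13·(3·7^m − 6^m) − 42·(3·7^{m−1} − 6^{m−1}) = 3·(13·7 − 42)7^{m−1} − (13·6 − 42)6^{m−1} = 147·7^{m−1} − 36·6^{m−1} = 3·7^{m+1} − 6^{m+1}.
So the formula holds for m+1, and by strong induction u_n = 3·7^n − 6^n for all n ≥ 1.

u_n = 3·7^n − 6^n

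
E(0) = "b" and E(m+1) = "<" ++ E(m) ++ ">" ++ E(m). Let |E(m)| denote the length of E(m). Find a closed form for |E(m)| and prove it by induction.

Claim: |E(m)| = 3·2^m − 2.

Base case: |E(0)| = 1, and 3·2^0 − 2 = 1.
Assume |E(k)| = 3·2^k − 2.
Then |E(k+1)| = 1 + |E(k)| + 1 + |E(k)| = 2|E(k)| + 2 = 2(3·2^k − 2) + 2 = 3·2^{k+1} − 4 + 2 = 3·2^{k+1} − 2.
So the formula holds for k+1, and by induction |E(m)| = 3·2^m − 2 for all m ≥ 0.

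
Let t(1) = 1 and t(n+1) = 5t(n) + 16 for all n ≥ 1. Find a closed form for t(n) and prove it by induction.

Claim: t(n) = 5^n − 4.

Base case: t(1) = 1, and 5^1 − 4 = 5 − 4 = 1.
Assume t(k) = 5^k − 4 for some k ≥ 1.
Then t(k+1) = 5t(k) + 16 = 5·(5^k − 4) + 16 = 5^{k+1} − 20 + 16 = 5^{k+1} − 4.
So the formula holds for k+1, and by induction t(n) = 5^n − 4 for all n ≥ 1.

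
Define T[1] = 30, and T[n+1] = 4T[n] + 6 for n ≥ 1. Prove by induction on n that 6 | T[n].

Base case: T[1] = 30 = 6·5, so 6 | T[1].
Assume 6 | T[j], so T[j] = 6t for some integer t.
Then T[j+1] = 4T[j] + 6 = 4·(6t) + 6 = 6(4t + 1), so 6 | T[j+1].
So the property holds for j+1, and by induction 6 | T[n] for all n ≥ 1.

6 | T[n]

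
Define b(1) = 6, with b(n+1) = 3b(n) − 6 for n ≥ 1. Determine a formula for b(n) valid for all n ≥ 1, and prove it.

Claim: b(n) = 3^n + 3.

Base case: b(1) = 6, and 3^1 + 3 = 3 + 3 = 6.
Assume b(j) = 3^j + 3 for some j ≥ 1.
Then b(j+1) = 3b(j) − 6 = 3·(3^j + 3) − 6 = 3^{j+1} + 9 − 6 = 3^{j+1} + 3.
Hence b(n) = 3^n + 3 for every n ≥ 1, by induction.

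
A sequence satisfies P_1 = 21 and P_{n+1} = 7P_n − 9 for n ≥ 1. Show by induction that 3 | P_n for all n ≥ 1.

Base case: P_1 = 21 = 3·7, so 3 | P_1.
Assume 3 | P_k, so P_k = 3t for some integer t.
Then P_{k+1} = 7P_k − 9 = 7·(3t) − 9 = 3(7t − 3), so 3 | P_{k+1}.
By induction, 3 | P_n for all n ≥ 1.

3 | P_n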